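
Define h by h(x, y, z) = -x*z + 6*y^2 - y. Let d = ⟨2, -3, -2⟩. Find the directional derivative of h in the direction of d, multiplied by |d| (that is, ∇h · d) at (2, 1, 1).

∂h/∂x = -z
∂h/∂y = 12*y - 1
∂h/∂z = -x
∇h at (2, 1, 1) = (-1, 11, -2)
∇h · d = (-1)(2) + (11)(-3) + (-2)(-2) = -31

-31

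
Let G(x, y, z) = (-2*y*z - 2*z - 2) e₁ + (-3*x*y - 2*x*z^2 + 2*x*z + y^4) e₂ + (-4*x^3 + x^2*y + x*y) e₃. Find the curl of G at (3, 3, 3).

(∇×G)₁ = ∂G₃/∂y − ∂G₂/∂z = x^2 + 4*x*z - x
(∇×G)₂ = ∂G₁/∂z − ∂G₃/∂x = 12*x^2 - 2*x*y - 3*y - 2
(∇×G)₃ = ∂G₂/∂x − ∂G₁/∂y = -3*y - 2*z^2 + 4*z
∇×G = (x^2 + 4*x*z - x, 12*x^2 - 2*x*y - 3*y - 2, -3*y - 2*z^2 + 4*z)
At (3, 3, 3): (42, 79, -15).

(42, 79, -15)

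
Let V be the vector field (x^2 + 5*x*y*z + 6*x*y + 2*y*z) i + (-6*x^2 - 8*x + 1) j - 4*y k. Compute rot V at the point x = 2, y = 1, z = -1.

(-4, 12, -32)

(∇×V)₁ = ∂V₃/∂y − ∂V₂/∂z = -4
(∇×V)₂ = ∂V₁/∂z − ∂V₃/∂x = 5*x*y + 2*y
(∇×V)₃ = ∂V₂/∂x − ∂V₁/∂y = -5*x*z - 18*x - 2*z - 8
∇×V = (-4, 5*x*y + 2*y, -5*x*z - 18*x - 2*z - 8)
At (2, 1, -1): (-4, 12, -32).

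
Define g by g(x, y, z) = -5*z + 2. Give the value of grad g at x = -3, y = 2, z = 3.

∂g/∂x = 0
∂g/∂y = 0
∂g/∂z = -5
∇g = (0, 0, -5)
At (-3, 2, 3): (0, 0, -5).

(0, 0, -5)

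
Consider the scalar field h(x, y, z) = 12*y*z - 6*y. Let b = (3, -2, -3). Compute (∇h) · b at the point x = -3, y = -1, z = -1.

72

∂h/∂x = 0
∂h/∂y = 12*z - 6
∂h/∂z = 12*y
∇h at (-3, -1, -1) = (0, -18, -12)
∇h · b = (0)(3) + (-18)(-2) + (-12)(-3) = 72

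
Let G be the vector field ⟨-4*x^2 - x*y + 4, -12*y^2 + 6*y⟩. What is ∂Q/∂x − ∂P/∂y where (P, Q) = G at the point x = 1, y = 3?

1

∂G₂/∂x = 0
∂G₁/∂y = -x
Scalar curl = x
At (1, 3): 1.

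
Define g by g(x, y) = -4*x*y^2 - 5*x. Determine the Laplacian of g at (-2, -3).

16

∂²g/∂x² = 0
∂²g/∂y² = -8*x
∇²g = -8*x
At (-2, -3): 16.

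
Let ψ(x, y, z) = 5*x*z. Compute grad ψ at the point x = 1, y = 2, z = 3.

∂ψ/∂x = 5*z
∂ψ/∂y = 0
∂ψ/∂z = 5*x
∇ψ = (5*z, 0, 5*x)
At (1, 2, 3): (15, 0, 5).

(15, 0, 5)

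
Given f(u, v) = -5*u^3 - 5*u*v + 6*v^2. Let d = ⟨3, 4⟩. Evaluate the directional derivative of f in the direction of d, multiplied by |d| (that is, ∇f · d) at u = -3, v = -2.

∂f/∂u = -15*u^2 - 5*v
∂f/∂v = -5*u + 12*v
∇f at (-3, -2) = (-125, -9)
∇f · d = (-125)(3) + (-9)(4) = -411

-411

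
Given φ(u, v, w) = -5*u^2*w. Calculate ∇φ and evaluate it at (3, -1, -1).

(30, 0, -45)

∂φ/∂u = -10*u*w
∂φ/∂v = 0
∂φ/∂w = -5*u^2
∇φ = (-10*u*w, 0, -5*u^2)
At (3, -1, -1): (30, 0, -45).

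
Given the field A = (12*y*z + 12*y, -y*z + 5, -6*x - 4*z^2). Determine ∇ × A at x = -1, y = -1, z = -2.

(-1, -6, 12)

(∇×A)₁ = ∂A₃/∂y − ∂A₂/∂z = y
(∇×A)₂ = ∂A₁/∂z − ∂A₃/∂x = 12*y + 6
(∇×A)₃ = ∂A₂/∂x − ∂A₁/∂y = -12*z - 12
∇×A = (y, 12*y + 6, -12*z - 12)
At (-1, -1, -2): (-1, -6, 12).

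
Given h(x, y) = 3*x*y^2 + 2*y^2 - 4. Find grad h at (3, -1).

∂h/∂x = 3*y^2
∂h/∂y = 6*x*y + 4*y
∇h = (3*y^2, 6*x*y + 4*y)
At (3, -1): (3, -22).

(3, -22)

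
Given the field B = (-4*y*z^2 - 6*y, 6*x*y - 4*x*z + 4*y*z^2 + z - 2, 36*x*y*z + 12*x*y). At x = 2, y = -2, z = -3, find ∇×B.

(-233, -240, 42)

(∇×B)₁ = ∂B₃/∂y − ∂B₂/∂z = 36*x*z + 16*x - 8*y*z - 1
(∇×B)₂ = ∂B₁/∂z − ∂B₃/∂x = -44*y*z - 12*y
(∇×B)₃ = ∂B₂/∂x − ∂B₁/∂y = 6*y + 4*z^2 - 4*z + 6
∇×B = (36*x*z + 16*x - 8*y*z - 1, -44*y*z - 12*y, 6*y + 4*z^2 - 4*z + 6)
At (2, -2, -3): (-233, -240, 42).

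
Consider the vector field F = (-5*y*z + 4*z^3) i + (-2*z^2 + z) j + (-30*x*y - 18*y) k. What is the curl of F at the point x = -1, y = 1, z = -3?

(∇×F)₁ = ∂F₃/∂y − ∂F₂/∂z = -30*x + 4*z - 19
(∇×F)₂ = ∂F₁/∂z − ∂F₃/∂x = 25*y + 12*z^2
(∇×F)₃ = ∂F₂/∂x − ∂F₁/∂y = 5*z
∇×F = (-30*x + 4*z - 19, 25*y + 12*z^2, 5*z)
At (-1, 1, -3): (-1, 133, -15).

(-1, 133, -15)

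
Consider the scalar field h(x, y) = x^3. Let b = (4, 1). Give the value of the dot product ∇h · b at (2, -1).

∂h/∂x = 3*x^2
∂h/∂y = 0
∇h at (2, -1) = (12, 0)
∇h · b = (12)(4) + (0)(1) = 48

48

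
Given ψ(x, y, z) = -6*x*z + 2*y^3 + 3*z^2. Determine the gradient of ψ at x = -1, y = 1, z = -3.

(18, 6, -12)

∂ψ/∂x = -6*z
∂ψ/∂y = 6*y^2
∂ψ/∂z = -6*x + 6*z
∇ψ = (-6*z, 6*y^2, -6*x + 6*z)
At (-1, 1, -3): (18, 6, -12).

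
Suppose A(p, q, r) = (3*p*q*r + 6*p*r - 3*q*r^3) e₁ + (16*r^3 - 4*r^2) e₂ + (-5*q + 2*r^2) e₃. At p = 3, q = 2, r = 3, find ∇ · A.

∂A₁/∂p = 3*q*r + 6*r
∂A₂/∂q = 0
∂A₃/∂r = 4*r
∇·A = 3*q*r + 10*r
At (3, 2, 3): 48.

48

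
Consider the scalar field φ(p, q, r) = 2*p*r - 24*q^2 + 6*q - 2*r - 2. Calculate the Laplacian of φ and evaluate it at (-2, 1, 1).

∂²φ/∂p² = 0
∂²φ/∂q² = -48
∂²φ/∂r² = 0
∇²φ = -48
At (-2, 1, 1): -48.

-48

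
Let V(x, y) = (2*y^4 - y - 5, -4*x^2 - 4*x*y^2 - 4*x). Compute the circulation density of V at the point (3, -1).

∂V₂/∂x = -8*x - 4*y^2 - 4
∂V₁/∂y = 8*y^3 - 1
Scalar curl = -8*x - 8*y^3 - 4*y^2 - 3
At (3, -1): -23.

-23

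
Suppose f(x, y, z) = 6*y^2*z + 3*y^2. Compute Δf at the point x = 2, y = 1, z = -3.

-30

∂²f/∂x² = 0
∂²f/∂y² = 6*(2*z + 1)
∂²f/∂z² = 0
∇²f = 12*z + 6
At (2, 1, -3): -30.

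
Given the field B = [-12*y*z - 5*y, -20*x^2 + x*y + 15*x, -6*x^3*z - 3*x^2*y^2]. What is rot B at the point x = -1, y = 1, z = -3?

(∇×B)₁ = ∂B₃/∂y − ∂B₂/∂z = -6*x^2*y
(∇×B)₂ = ∂B₁/∂z − ∂B₃/∂x = 18*x^2*z + 6*x*y^2 - 12*y
(∇×B)₃ = ∂B₂/∂x − ∂B₁/∂y = -40*x + y + 12*z + 20
∇×B = (-6*x^2*y, 18*x^2*z + 6*x*y^2 - 12*y, -40*x + y + 12*z + 20)
At (-1, 1, -3): (-6, -72, 25).

(-6, -72, 25)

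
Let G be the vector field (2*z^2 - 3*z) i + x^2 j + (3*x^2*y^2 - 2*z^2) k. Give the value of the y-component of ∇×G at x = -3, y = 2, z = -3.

57

(∇×G)_2 = ∂G₁/∂z − ∂G₃/∂x
= 4*z - 3 − (6*x*y^2)
= -6*x*y^2 + 4*z - 3
At (-3, 2, -3): 57.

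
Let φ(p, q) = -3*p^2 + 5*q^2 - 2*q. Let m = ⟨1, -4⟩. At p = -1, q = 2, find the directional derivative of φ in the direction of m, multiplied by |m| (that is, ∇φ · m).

-66

∂φ/∂p = -6*p
∂φ/∂q = 10*q - 2
∇φ at (-1, 2) = (6, 18)
∇φ · m = (6)(1) + (18)(-4) = -66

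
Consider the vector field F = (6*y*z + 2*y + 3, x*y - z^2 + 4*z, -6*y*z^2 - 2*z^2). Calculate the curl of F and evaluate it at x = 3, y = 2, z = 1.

(-8, 12, -6)

(∇×F)₁ = ∂F₃/∂y − ∂F₂/∂z = -6*z^2 + 2*z - 4
(∇×F)₂ = ∂F₁/∂z − ∂F₃/∂x = 6*y
(∇×F)₃ = ∂F₂/∂x − ∂F₁/∂y = y - 6*z - 2
∇×F = (-6*z^2 + 2*z - 4, 6*y, y - 6*z - 2)
At (3, 2, 1): (-8, 12, -6).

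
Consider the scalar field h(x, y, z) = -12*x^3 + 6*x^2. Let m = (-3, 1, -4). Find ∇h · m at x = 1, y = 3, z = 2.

∂h/∂x = -36*x^2 + 12*x
∂h/∂y = 0
∂h/∂z = 0
∇h at (1, 3, 2) = (-24, 0, 0)
∇h · m = (-24)(-3) + (0)(1) + (0)(-4) = 72

72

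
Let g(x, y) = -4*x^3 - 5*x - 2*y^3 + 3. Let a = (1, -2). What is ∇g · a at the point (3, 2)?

∂g/∂x = -12*x^2 - 5
∂g/∂y = -6*y^2
∇g at (3, 2) = (-113, -24)
∇g · a = (-113)(1) + (-24)(-2) = -65

-65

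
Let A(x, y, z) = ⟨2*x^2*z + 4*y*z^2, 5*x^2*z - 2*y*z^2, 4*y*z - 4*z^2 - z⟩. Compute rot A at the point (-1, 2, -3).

(-41, -46, -6)

(∇×A)₁ = ∂A₃/∂y − ∂A₂/∂z = -5*x^2 + 4*y*z + 4*z
(∇×A)₂ = ∂A₁/∂z − ∂A₃/∂x = 2*x^2 + 8*y*z
(∇×A)₃ = ∂A₂/∂x − ∂A₁/∂y = 10*x*z - 4*z^2
∇×A = (-5*x^2 + 4*y*z + 4*z, 2*x^2 + 8*y*z, 10*x*z - 4*z^2)
At (-1, 2, -3): (-41, -46, -6).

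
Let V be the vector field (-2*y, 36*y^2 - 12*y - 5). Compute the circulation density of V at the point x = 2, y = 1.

∂V₂/∂x = 0
∂V₁/∂y = -2
Scalar curl = 2
At (2, 1): 2.

2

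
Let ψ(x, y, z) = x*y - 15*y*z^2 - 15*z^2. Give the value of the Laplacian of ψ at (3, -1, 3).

0

∂²ψ/∂x² = 0
∂²ψ/∂y² = 0
∂²ψ/∂z² = -30*(y + 1)
∇²ψ = -30*y - 30
At (3, -1, 3): 0.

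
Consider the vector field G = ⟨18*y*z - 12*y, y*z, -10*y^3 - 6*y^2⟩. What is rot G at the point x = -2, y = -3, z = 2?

(∇×G)₁ = ∂G₃/∂y − ∂G₂/∂z = -30*y^2 - 13*y
(∇×G)₂ = ∂G₁/∂z − ∂G₃/∂x = 18*y
(∇×G)₃ = ∂G₂/∂x − ∂G₁/∂y = -18*z + 12
∇×G = (-30*y^2 - 13*y, 18*y, -18*z + 12)
At (-2, -3, 2): (-231, -54, -24).

(-231, -54, -24)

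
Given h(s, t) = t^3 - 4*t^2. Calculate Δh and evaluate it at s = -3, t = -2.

∂²h/∂s² = 0
∂²h/∂t² = 2*(3*t - 4)
∇²h = 6*t - 8
At (-3, -2): -20.

-20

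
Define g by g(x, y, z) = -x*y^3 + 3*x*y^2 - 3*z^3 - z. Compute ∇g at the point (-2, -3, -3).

∂g/∂x = -y^3 + 3*y^2
∂g/∂y = -3*x*y^2 + 6*x*y
∂g/∂z = -9*z^2 - 1
∇g = (-y^3 + 3*y^2, -3*x*y^2 + 6*x*y, -9*z^2 - 1)
At (-2, -3, -3): (54, 90, -82).

(54, 90, -82)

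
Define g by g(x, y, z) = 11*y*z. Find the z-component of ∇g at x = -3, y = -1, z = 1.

-11

(∇g)_3 = ∂g/∂z = 11*y
At (-3, -1, 1): -11.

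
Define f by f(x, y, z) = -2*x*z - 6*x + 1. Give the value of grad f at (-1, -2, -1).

∂f/∂x = -2*z - 6
∂f/∂y = 0
∂f/∂z = -2*x
∇f = (-2*z - 6, 0, -2*x)
At (-1, -2, -1): (-4, 0, 2).

(-4, 0, 2)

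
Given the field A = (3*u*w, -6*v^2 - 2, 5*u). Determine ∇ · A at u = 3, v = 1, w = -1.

-15

∂A₁/∂u = 3*w
∂A₂/∂v = -12*v
∂A₃/∂w = 0
∇·A = -12*v + 3*w
At (3, 1, -1): -15.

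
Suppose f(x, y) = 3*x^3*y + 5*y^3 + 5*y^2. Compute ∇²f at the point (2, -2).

∂²f/∂x² = 18*x*y
∂²f/∂y² = 10*(3*y + 1)
∇²f = 18*x*y + 30*y + 10
At (2, -2): -122.

-122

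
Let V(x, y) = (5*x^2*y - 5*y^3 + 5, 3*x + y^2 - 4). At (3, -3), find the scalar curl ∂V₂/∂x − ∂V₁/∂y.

∂V₂/∂x = 3
∂V₁/∂y = 5*x^2 - 15*y^2
Scalar curl = -5*x^2 + 15*y^2 + 3
At (3, -3): 93.

93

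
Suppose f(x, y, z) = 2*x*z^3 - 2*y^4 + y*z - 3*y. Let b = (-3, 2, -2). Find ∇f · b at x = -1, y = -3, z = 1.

440

∂f/∂x = 2*z^3
∂f/∂y = -8*y^3 + z - 3
∂f/∂z = 6*x*z^2 + y
∇f at (-1, -3, 1) = (2, 214, -9)
∇f · b = (2)(-3) + (214)(2) + (-9)(-2) = 440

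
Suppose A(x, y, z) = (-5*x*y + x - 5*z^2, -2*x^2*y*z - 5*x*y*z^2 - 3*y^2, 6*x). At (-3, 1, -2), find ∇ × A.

(∇×A)₁ = ∂A₃/∂y − ∂A₂/∂z = 2*x^2*y + 10*x*y*z
(∇×A)₂ = ∂A₁/∂z − ∂A₃/∂x = -10*z - 6
(∇×A)₃ = ∂A₂/∂x − ∂A₁/∂y = -4*x*y*z + 5*x - 5*y*z^2
∇×A = (2*x^2*y + 10*x*y*z, -10*z - 6, -4*x*y*z + 5*x - 5*y*z^2)
At (-3, 1, -2): (78, 14, -59).

(78, 14, -59)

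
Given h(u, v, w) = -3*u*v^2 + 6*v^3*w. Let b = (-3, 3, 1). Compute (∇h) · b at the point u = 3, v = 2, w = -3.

-672

∂h/∂u = -3*v^2
∂h/∂v = -6*u*v + 18*v^2*w
∂h/∂w = 6*v^3
∇h at (3, 2, -3) = (-12, -252, 48)
∇h · b = (-12)(-3) + (-252)(3) + (48)(1) = -672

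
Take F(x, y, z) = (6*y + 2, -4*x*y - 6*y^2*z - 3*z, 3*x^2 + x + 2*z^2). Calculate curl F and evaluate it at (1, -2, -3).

(27, -7, 2)

(∇×F)₁ = ∂F₃/∂y − ∂F₂/∂z = 6*y^2 + 3
(∇×F)₂ = ∂F₁/∂z − ∂F₃/∂x = -6*x - 1
(∇×F)₃ = ∂F₂/∂x − ∂F₁/∂y = -4*y - 6
∇×F = (6*y^2 + 3, -6*x - 1, -4*y - 6)
At (1, -2, -3): (27, -7, 2).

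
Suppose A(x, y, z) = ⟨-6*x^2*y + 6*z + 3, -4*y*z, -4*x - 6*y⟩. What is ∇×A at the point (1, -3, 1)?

(∇×A)₁ = ∂A₃/∂y − ∂A₂/∂z = 4*y - 6
(∇×A)₂ = ∂A₁/∂z − ∂A₃/∂x = 10
(∇×A)₃ = ∂A₂/∂x − ∂A₁/∂y = 6*x^2
∇×A = (4*y - 6, 10, 6*x^2)
At (1, -3, 1): (-18, 10, 6).

(-18, 10, 6)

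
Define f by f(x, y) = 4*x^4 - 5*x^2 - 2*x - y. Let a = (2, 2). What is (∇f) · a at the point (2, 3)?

∂f/∂x = 16*x^3 - 10*x - 2
∂f/∂y = -1
∇f at (2, 3) = (106, -1)
∇f · a = (106)(2) + (-1)(2) = 210

210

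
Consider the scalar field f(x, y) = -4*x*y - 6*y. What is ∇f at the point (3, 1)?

∂f/∂x = -4*y
∂f/∂y = -4*x - 6
∇f = (-4*y, -4*x - 6)
At (3, 1): (-4, -18).

(-4, -18)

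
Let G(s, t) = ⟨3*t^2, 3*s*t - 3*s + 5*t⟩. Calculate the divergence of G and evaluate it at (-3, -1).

∂G₁/∂s = 0
∂G₂/∂t = 3*s + 5
∇·G = 3*s + 5
At (-3, -1): -4.

-4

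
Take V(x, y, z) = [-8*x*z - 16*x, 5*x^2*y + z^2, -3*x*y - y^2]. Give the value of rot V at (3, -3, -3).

(∇×V)₁ = ∂V₃/∂y − ∂V₂/∂z = -3*x - 2*y - 2*z
(∇×V)₂ = ∂V₁/∂z − ∂V₃/∂x = -8*x + 3*y
(∇×V)₃ = ∂V₂/∂x − ∂V₁/∂y = 10*x*y
∇×V = (-3*x - 2*y - 2*z, -8*x + 3*y, 10*x*y)
At (3, -3, -3): (3, -33, -90).

(3, -33, -90)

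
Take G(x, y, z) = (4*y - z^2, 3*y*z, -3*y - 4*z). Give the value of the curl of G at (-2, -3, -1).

(6, 2, -4)

(∇×G)₁ = ∂G₃/∂y − ∂G₂/∂z = -3*y - 3
(∇×G)₂ = ∂G₁/∂z − ∂G₃/∂x = -2*z
(∇×G)₃ = ∂G₂/∂x − ∂G₁/∂y = -4
∇×G = (-3*y - 3, -2*z, -4)
At (-2, -3, -1): (6, 2, -4).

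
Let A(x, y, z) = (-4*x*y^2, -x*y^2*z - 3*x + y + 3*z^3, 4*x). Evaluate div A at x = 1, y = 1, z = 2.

∂A₁/∂x = -4*y^2
∂A₂/∂y = -2*x*y*z + 1
∂A₃/∂z = 0
∇·A = -2*x*y*z - 4*y^2 + 1
At (1, 1, 2): -7.

-7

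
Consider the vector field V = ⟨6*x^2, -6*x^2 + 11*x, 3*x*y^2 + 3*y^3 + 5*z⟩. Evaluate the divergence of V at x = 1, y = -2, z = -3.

∂V₁/∂x = 12*x
∂V₂/∂y = 0
∂V₃/∂z = 5
∇·V = 12*x + 5
At (1, -2, -3): 17.

17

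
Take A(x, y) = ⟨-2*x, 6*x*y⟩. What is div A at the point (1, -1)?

∂A₁/∂x = -2
∂A₂/∂y = 6*x
∇·A = 6*x - 2
At (1, -1): 4.

4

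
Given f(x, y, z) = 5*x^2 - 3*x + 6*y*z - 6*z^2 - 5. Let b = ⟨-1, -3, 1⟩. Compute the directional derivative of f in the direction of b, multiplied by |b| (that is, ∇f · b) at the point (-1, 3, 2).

∂f/∂x = 10*x - 3
∂f/∂y = 6*z
∂f/∂z = 6*y - 12*z
∇f at (-1, 3, 2) = (-13, 12, -6)
∇f · b = (-13)(-1) + (12)(-3) + (-6)(1) = -29

-29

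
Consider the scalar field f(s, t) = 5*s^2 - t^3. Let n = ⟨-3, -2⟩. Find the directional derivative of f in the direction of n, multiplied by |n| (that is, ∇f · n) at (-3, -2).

114

∂f/∂s = 10*s
∂f/∂t = -3*t^2
∇f at (-3, -2) = (-30, -12)
∇f · n = (-30)(-3) + (-12)(-2) = 114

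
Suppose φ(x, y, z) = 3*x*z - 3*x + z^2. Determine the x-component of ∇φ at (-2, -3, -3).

(∇φ)_1 = ∂φ/∂x = 3*z - 3
At (-2, -3, -3): -12.

-12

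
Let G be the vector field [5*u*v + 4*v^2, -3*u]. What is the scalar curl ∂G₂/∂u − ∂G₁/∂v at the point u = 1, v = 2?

∂G₂/∂u = -3
∂G₁/∂v = 5*u + 8*v
Scalar curl = -5*u - 8*v - 3
At (1, 2): -24.

-24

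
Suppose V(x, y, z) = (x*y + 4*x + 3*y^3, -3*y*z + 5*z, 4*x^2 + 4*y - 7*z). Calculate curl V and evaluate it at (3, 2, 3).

(∇×V)₁ = ∂V₃/∂y − ∂V₂/∂z = 3*y - 1
(∇×V)₂ = ∂V₁/∂z − ∂V₃/∂x = -8*x
(∇×V)₃ = ∂V₂/∂x − ∂V₁/∂y = -x - 9*y^2
∇×V = (3*y - 1, -8*x, -x - 9*y^2)
At (3, 2, 3): (5, -24, -39).

(5, -24, -39)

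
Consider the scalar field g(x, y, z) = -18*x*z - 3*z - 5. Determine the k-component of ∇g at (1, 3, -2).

-21

(∇g)_3 = ∂g/∂z = -18*x - 3
At (1, 3, -2): -21.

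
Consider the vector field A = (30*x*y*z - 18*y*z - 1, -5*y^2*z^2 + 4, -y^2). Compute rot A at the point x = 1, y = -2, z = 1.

(44, -24, -12)

(∇×A)₁ = ∂A₃/∂y − ∂A₂/∂z = 10*y^2*z - 2*y
(∇×A)₂ = ∂A₁/∂z − ∂A₃/∂x = 30*x*y - 18*y
(∇×A)₃ = ∂A₂/∂x − ∂A₁/∂y = -30*x*z + 18*z
∇×A = (10*y^2*z - 2*y, 30*x*y - 18*y, -30*x*z + 18*z)
At (1, -2, 1): (44, -24, -12).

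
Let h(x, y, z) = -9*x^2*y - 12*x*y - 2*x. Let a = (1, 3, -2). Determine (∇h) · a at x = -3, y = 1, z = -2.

∂h/∂x = -18*x*y - 12*y - 2
∂h/∂y = -9*x^2 - 12*x
∂h/∂z = 0
∇h at (-3, 1, -2) = (40, -45, 0)
∇h · a = (40)(1) + (-45)(3) + (0)(-2) = -95

-95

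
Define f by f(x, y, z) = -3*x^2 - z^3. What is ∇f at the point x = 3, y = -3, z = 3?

(-18, 0, -27)

∂f/∂x = -6*x
∂f/∂y = 0
∂f/∂z = -3*z^2
∇f = (-6*x, 0, -3*z^2)
At (3, -3, 3): (-18, 0, -27).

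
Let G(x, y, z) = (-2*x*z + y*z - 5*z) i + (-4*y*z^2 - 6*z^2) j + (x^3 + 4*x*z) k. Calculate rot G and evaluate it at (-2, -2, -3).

(∇×G)₁ = ∂G₃/∂y − ∂G₂/∂z = 8*y*z + 12*z
(∇×G)₂ = ∂G₁/∂z − ∂G₃/∂x = -3*x^2 - 2*x + y - 4*z - 5
(∇×G)₃ = ∂G₂/∂x − ∂G₁/∂y = -z
∇×G = (8*y*z + 12*z, -3*x^2 - 2*x + y - 4*z - 5, -z)
At (-2, -2, -3): (12, -3, 3).

(12, -3, 3)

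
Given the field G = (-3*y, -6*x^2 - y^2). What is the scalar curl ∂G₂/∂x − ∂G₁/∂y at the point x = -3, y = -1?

∂G₂/∂x = -12*x
∂G₁/∂y = -3
Scalar curl = -12*x + 3
At (-3, -1): 39.

39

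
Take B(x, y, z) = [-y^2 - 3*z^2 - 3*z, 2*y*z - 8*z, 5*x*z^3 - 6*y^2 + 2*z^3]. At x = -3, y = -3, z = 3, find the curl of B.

(∇×B)₁ = ∂B₃/∂y − ∂B₂/∂z = -14*y + 8
(∇×B)₂ = ∂B₁/∂z − ∂B₃/∂x = -5*z^3 - 6*z - 3
(∇×B)₃ = ∂B₂/∂x − ∂B₁/∂y = 2*y
∇×B = (-14*y + 8, -5*z^3 - 6*z - 3, 2*y)
At (-3, -3, 3): (50, -156, -6).

(50, -156, -6)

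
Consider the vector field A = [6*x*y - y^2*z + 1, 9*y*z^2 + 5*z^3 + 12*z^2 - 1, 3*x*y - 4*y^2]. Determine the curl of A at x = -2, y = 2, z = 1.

(-97, -10, 16)

(∇×A)₁ = ∂A₃/∂y − ∂A₂/∂z = 3*x - 18*y*z - 8*y - 15*z^2 - 24*z
(∇×A)₂ = ∂A₁/∂z − ∂A₃/∂x = -y^2 - 3*y
(∇×A)₃ = ∂A₂/∂x − ∂A₁/∂y = -6*x + 2*y*z
∇×A = (3*x - 18*y*z - 8*y - 15*z^2 - 24*z, -y^2 - 3*y, -6*x + 2*y*z)
At (-2, 2, 1): (-97, -10, 16).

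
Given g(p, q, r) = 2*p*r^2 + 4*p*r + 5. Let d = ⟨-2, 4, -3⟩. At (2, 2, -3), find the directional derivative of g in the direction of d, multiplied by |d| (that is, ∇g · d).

36

∂g/∂p = 2*r^2 + 4*r
∂g/∂q = 0
∂g/∂r = 4*p*r + 4*p
∇g at (2, 2, -3) = (6, 0, -16)
∇g · d = (6)(-2) + (0)(4) + (-16)(-3) = 36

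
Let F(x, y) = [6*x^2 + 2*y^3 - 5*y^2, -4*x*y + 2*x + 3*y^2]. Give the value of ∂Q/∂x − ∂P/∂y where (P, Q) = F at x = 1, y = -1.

∂F₂/∂x = -4*y + 2
∂F₁/∂y = 6*y^2 - 10*y
Scalar curl = -6*y^2 + 6*y + 2
At (1, -1): -10.

-10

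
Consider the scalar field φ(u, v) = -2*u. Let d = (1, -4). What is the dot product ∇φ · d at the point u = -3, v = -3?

∂φ/∂u = -2
∂φ/∂v = 0
∇φ at (-3, -3) = (-2, 0)
∇φ · d = (-2)(1) + (0)(-4) = -2

-2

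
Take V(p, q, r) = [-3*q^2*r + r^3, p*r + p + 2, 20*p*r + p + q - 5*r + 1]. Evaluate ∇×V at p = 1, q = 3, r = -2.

(∇×V)₁ = ∂V₃/∂q − ∂V₂/∂r = -p + 1
(∇×V)₂ = ∂V₁/∂r − ∂V₃/∂p = -3*q^2 + 3*r^2 - 20*r - 1
(∇×V)₃ = ∂V₂/∂p − ∂V₁/∂q = 6*q*r + r + 1
∇×V = (-p + 1, -3*q^2 + 3*r^2 - 20*r - 1, 6*q*r + r + 1)
At (1, 3, -2): (0, 24, -37).

(0, 24, -37)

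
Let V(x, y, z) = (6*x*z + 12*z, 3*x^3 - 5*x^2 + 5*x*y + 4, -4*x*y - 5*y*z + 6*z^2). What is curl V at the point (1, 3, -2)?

(6, 30, 14)

(∇×V)₁ = ∂V₃/∂y − ∂V₂/∂z = -4*x - 5*z
(∇×V)₂ = ∂V₁/∂z − ∂V₃/∂x = 6*x + 4*y + 12
(∇×V)₃ = ∂V₂/∂x − ∂V₁/∂y = 9*x^2 - 10*x + 5*y
∇×V = (-4*x - 5*z, 6*x + 4*y + 12, 9*x^2 - 10*x + 5*y)
At (1, 3, -2): (6, 30, 14).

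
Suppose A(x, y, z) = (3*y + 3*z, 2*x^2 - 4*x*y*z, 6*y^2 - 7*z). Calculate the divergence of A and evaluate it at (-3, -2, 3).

29

∂A₁/∂x = 0
∂A₂/∂y = -4*x*z
∂A₃/∂z = -7
∇·A = -4*x*z - 7
At (-3, -2, 3): 29.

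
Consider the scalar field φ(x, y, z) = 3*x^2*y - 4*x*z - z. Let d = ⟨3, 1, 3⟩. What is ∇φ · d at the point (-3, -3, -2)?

∂φ/∂x = 6*x*y - 4*z
∂φ/∂y = 3*x^2
∂φ/∂z = -4*x - 1
∇φ at (-3, -3, -2) = (62, 27, 11)
∇φ · d = (62)(3) + (27)(1) + (11)(3) = 246

246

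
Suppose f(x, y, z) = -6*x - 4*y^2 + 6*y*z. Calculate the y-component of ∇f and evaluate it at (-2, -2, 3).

34

(∇f)_2 = ∂f/∂y = -8*y + 6*z
At (-2, -2, 3): 34.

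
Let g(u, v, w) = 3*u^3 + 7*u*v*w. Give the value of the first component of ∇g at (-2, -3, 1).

15

(∇g)_1 = ∂g/∂u = 9*u^2 + 7*v*w
At (-2, -3, 1): 15.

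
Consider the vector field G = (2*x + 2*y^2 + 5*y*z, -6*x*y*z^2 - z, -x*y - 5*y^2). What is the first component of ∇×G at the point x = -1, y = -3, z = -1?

-4

(∇×G)_1 = ∂G₃/∂y − ∂G₂/∂z
= -x - 10*y − (-12*x*y*z - 1)
= 12*x*y*z - x - 10*y + 1
At (-1, -3, -1): -4.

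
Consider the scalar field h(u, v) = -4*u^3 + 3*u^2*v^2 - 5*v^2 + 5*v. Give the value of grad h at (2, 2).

∂h/∂u = -12*u^2 + 6*u*v^2
∂h/∂v = 6*u^2*v - 10*v + 5
∇h = (-12*u^2 + 6*u*v^2, 6*u^2*v - 10*v + 5)
At (2, 2): (0, 33).

(0, 33)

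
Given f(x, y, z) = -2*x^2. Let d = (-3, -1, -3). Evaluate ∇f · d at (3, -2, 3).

∂f/∂x = -4*x
∂f/∂y = 0
∂f/∂z = 0
∇f at (3, -2, 3) = (-12, 0, 0)
∇f · d = (-12)(-3) + (0)(-1) + (0)(-3) = 36

36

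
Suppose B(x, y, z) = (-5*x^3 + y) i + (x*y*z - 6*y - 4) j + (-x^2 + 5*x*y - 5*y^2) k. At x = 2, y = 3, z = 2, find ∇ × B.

(∇×B)₁ = ∂B₃/∂y − ∂B₂/∂z = -x*y + 5*x - 10*y
(∇×B)₂ = ∂B₁/∂z − ∂B₃/∂x = 2*x - 5*y
(∇×B)₃ = ∂B₂/∂x − ∂B₁/∂y = y*z - 1
∇×B = (-x*y + 5*x - 10*y, 2*x - 5*y, y*z - 1)
At (2, 3, 2): (-26, -11, 5).

(-26, -11, 5)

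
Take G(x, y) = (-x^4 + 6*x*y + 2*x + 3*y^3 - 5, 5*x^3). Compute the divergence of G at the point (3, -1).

-112

∂G₁/∂x = -4*x^3 + 6*y + 2
∂G₂/∂y = 0
∇·G = -4*x^3 + 6*y + 2
At (3, -1): -112.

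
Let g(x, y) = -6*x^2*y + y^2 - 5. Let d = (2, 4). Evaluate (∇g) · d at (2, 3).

∂g/∂x = -12*x*y
∂g/∂y = -6*x^2 + 2*y
∇g at (2, 3) = (-72, -18)
∇g · d = (-72)(2) + (-18)(4) = -216

-216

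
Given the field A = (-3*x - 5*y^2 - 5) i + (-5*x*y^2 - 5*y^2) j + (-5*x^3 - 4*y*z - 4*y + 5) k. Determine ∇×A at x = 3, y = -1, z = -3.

(8, 135, -15)

(∇×A)₁ = ∂A₃/∂y − ∂A₂/∂z = -4*z - 4
(∇×A)₂ = ∂A₁/∂z − ∂A₃/∂x = 15*x^2
(∇×A)₃ = ∂A₂/∂x − ∂A₁/∂y = -5*y^2 + 10*y
∇×A = (-4*z - 4, 15*x^2, -5*y^2 + 10*y)
At (3, -1, -3): (8, 135, -15).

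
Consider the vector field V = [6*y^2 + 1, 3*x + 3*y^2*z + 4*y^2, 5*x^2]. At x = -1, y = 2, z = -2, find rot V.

(∇×V)₁ = ∂V₃/∂y − ∂V₂/∂z = -3*y^2
(∇×V)₂ = ∂V₁/∂z − ∂V₃/∂x = -10*x
(∇×V)₃ = ∂V₂/∂x − ∂V₁/∂y = -12*y + 3
∇×V = (-3*y^2, -10*x, -12*y + 3)
At (-1, 2, -2): (-12, 10, -21).

(-12, 10, -21)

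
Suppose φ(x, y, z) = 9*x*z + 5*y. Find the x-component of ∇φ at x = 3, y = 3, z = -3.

(∇φ)_1 = ∂φ/∂x = 9*z
At (3, 3, -3): -27.

-27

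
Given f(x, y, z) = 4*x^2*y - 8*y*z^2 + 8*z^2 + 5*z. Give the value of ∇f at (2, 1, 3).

(16, -56, 5)

∂f/∂x = 8*x*y
∂f/∂y = 4*x^2 - 8*z^2
∂f/∂z = -16*y*z + 16*z + 5
∇f = (8*x*y, 4*x^2 - 8*z^2, -16*y*z + 16*z + 5)
At (2, 1, 3): (16, -56, 5).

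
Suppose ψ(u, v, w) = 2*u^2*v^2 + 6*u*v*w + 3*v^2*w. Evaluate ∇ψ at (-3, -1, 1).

(-18, -60, 21)

∂ψ/∂u = 4*u*v^2 + 6*v*w
∂ψ/∂v = 4*u^2*v + 6*u*w + 6*v*w
∂ψ/∂w = 6*u*v + 3*v^2
∇ψ = (4*u*v^2 + 6*v*w, 4*u^2*v + 6*u*w + 6*v*w, 6*u*v + 3*v^2)
At (-3, -1, 1): (-18, -60, 21).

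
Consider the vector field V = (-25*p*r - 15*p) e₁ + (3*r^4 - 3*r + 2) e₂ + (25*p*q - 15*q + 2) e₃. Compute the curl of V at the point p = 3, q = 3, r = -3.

(387, -150, 0)

(∇×V)₁ = ∂V₃/∂q − ∂V₂/∂r = 25*p - 12*r^3 - 12
(∇×V)₂ = ∂V₁/∂r − ∂V₃/∂p = -25*p - 25*q
(∇×V)₃ = ∂V₂/∂p − ∂V₁/∂q = 0
∇×V = (25*p - 12*r^3 - 12, -25*p - 25*q, 0)
At (3, 3, -3): (387, -150, 0).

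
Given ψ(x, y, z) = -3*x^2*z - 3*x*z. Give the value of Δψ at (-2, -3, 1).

-6

∂²ψ/∂x² = -6*z
∂²ψ/∂y² = 0
∂²ψ/∂z² = 0
∇²ψ = -6*z
At (-2, -3, 1): -6.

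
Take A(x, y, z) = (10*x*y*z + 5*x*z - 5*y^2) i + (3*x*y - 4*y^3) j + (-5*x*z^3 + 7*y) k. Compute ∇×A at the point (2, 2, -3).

(∇×A)₁ = ∂A₃/∂y − ∂A₂/∂z = 7
(∇×A)₂ = ∂A₁/∂z − ∂A₃/∂x = 10*x*y + 5*x + 5*z^3
(∇×A)₃ = ∂A₂/∂x − ∂A₁/∂y = -10*x*z + 13*y
∇×A = (7, 10*x*y + 5*x + 5*z^3, -10*x*z + 13*y)
At (2, 2, -3): (7, -85, 86).

(7, -85, 86)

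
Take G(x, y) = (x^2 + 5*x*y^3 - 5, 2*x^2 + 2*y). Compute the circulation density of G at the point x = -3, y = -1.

∂G₂/∂x = 4*x
∂G₁/∂y = 15*x*y^2
Scalar curl = -15*x*y^2 + 4*x
At (-3, -1): 33.

33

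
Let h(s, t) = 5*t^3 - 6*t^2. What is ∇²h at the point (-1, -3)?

-102

∂²h/∂s² = 0
∂²h/∂t² = 6*(5*t - 2)
∇²h = 30*t - 12
At (-1, -3): -102.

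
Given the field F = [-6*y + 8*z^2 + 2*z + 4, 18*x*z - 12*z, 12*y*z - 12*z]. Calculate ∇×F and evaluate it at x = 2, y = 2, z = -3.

(∇×F)₁ = ∂F₃/∂y − ∂F₂/∂z = -18*x + 12*z + 12
(∇×F)₂ = ∂F₁/∂z − ∂F₃/∂x = 16*z + 2
(∇×F)₃ = ∂F₂/∂x − ∂F₁/∂y = 18*z + 6
∇×F = (-18*x + 12*z + 12, 16*z + 2, 18*z + 6)
At (2, 2, -3): (-60, -46, -48).

(-60, -46, -48)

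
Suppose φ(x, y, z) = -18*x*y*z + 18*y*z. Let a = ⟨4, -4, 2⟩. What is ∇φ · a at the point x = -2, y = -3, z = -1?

-324

∂φ/∂x = -18*y*z
∂φ/∂y = -18*x*z + 18*z
∂φ/∂z = -18*x*y + 18*y
∇φ at (-2, -3, -1) = (-54, -54, -162)
∇φ · a = (-54)(4) + (-54)(-4) + (-162)(2) = -324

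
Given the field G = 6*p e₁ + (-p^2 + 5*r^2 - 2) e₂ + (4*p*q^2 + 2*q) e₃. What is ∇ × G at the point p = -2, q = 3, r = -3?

(∇×G)₁ = ∂G₃/∂q − ∂G₂/∂r = 8*p*q - 10*r + 2
(∇×G)₂ = ∂G₁/∂r − ∂G₃/∂p = -4*q^2
(∇×G)₃ = ∂G₂/∂p − ∂G₁/∂q = -2*p
∇×G = (8*p*q - 10*r + 2, -4*q^2, -2*p)
At (-2, 3, -3): (-16, -36, 4).

(-16, -36, 4)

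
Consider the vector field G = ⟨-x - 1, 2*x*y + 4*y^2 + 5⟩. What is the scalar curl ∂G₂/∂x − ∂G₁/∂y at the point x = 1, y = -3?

∂G₂/∂x = 2*y
∂G₁/∂y = 0
Scalar curl = 2*y
At (1, -3): -6.

-6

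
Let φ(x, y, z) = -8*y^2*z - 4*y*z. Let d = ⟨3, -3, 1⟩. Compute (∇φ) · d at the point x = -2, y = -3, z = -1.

∂φ/∂x = 0
∂φ/∂y = -16*y*z - 4*z
∂φ/∂z = -8*y^2 - 4*y
∇φ at (-2, -3, -1) = (0, -44, -60)
∇φ · d = (0)(3) + (-44)(-3) + (-60)(1) = 72

72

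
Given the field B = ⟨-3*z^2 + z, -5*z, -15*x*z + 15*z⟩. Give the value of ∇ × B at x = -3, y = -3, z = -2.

(∇×B)₁ = ∂B₃/∂y − ∂B₂/∂z = 5
(∇×B)₂ = ∂B₁/∂z − ∂B₃/∂x = 9*z + 1
(∇×B)₃ = ∂B₂/∂x − ∂B₁/∂y = 0
∇×B = (5, 9*z + 1, 0)
At (-3, -3, -2): (5, -17, 0).

(5, -17, 0)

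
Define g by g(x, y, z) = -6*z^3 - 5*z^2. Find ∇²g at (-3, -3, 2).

-82

∂²g/∂x² = 0
∂²g/∂y² = 0
∂²g/∂z² = -2*(18*z + 5)
∇²g = -36*z - 10
At (-3, -3, 2): -82.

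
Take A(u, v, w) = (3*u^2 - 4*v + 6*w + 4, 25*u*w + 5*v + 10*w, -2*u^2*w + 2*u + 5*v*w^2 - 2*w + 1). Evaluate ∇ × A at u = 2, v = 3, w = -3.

(-15, -20, -71)

(∇×A)₁ = ∂A₃/∂v − ∂A₂/∂w = -25*u + 5*w^2 - 10
(∇×A)₂ = ∂A₁/∂w − ∂A₃/∂u = 4*u*w + 4
(∇×A)₃ = ∂A₂/∂u − ∂A₁/∂v = 25*w + 4
∇×A = (-25*u + 5*w^2 - 10, 4*u*w + 4, 25*w + 4)
At (2, 3, -3): (-15, -20, -71).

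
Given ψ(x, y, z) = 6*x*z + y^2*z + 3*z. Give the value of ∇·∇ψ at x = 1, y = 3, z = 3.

∂²ψ/∂x² = 0
∂²ψ/∂y² = 2*z
∂²ψ/∂z² = 0
∇²ψ = 2*z
At (1, 3, 3): 6.

6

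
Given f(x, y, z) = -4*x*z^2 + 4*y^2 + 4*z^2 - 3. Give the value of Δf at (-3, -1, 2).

40

∂²f/∂x² = 0
∂²f/∂y² = 8
∂²f/∂z² = 8*(-x + 1)
∇²f = -8*x + 16
At (-3, -1, 2): 40.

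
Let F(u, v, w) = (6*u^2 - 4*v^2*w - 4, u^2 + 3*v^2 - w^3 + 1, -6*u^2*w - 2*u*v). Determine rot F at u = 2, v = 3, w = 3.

(23, 42, 76)

(∇×F)₁ = ∂F₃/∂v − ∂F₂/∂w = -2*u + 3*w^2
(∇×F)₂ = ∂F₁/∂w − ∂F₃/∂u = 12*u*w - 4*v^2 + 2*v
(∇×F)₃ = ∂F₂/∂u − ∂F₁/∂v = 2*u + 8*v*w
∇×F = (-2*u + 3*w^2, 12*u*w - 4*v^2 + 2*v, 2*u + 8*v*w)
At (2, 3, 3): (23, 42, 76).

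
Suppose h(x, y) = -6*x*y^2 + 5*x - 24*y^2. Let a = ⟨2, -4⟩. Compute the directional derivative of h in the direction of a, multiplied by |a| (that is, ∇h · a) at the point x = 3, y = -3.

∂h/∂x = -6*y^2 + 5
∂h/∂y = -12*x*y - 48*y
∇h at (3, -3) = (-49, 252)
∇h · a = (-49)(2) + (252)(-4) = -1106

-1106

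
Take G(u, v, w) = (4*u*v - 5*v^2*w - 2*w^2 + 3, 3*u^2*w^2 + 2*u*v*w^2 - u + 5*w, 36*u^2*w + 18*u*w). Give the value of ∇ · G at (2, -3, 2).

184

∂G₁/∂u = 4*v
∂G₂/∂v = 2*u*w^2
∂G₃/∂w = 36*u^2 + 18*u
∇·G = 36*u^2 + 2*u*w^2 + 18*u + 4*v
At (2, -3, 2): 184.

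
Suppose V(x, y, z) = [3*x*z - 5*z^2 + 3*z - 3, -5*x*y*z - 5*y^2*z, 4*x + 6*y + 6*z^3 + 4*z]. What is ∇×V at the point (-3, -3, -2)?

(∇×V)₁ = ∂V₃/∂y − ∂V₂/∂z = 5*x*y + 5*y^2 + 6
(∇×V)₂ = ∂V₁/∂z − ∂V₃/∂x = 3*x - 10*z - 1
(∇×V)₃ = ∂V₂/∂x − ∂V₁/∂y = -5*y*z
∇×V = (5*x*y + 5*y^2 + 6, 3*x - 10*z - 1, -5*y*z)
At (-3, -3, -2): (96, 10, -30).

(96, 10, -30)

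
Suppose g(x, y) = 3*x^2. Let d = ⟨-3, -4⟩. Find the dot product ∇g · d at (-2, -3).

36

∂g/∂x = 6*x
∂g/∂y = 0
∇g at (-2, -3) = (-12, 0)
∇g · d = (-12)(-3) + (0)(-4) = 36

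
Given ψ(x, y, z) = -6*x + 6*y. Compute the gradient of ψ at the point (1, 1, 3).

(-6, 6, 0)

∂ψ/∂x = -6
∂ψ/∂y = 6
∂ψ/∂z = 0
∇ψ = (-6, 6, 0)
At (1, 1, 3): (-6, 6, 0).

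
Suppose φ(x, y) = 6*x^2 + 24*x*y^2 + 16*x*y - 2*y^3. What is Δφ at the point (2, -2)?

∂²φ/∂x² = 12
∂²φ/∂y² = 12*(4*x - y)
∇²φ = 48*x - 12*y + 12
At (2, -2): 132.

132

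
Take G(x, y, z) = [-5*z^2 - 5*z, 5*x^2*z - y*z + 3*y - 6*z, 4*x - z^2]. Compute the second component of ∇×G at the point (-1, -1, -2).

11

(∇×G)_2 = ∂G₁/∂z − ∂G₃/∂x
= -10*z - 5 − (4)
= -10*z - 9
At (-1, -1, -2): 11.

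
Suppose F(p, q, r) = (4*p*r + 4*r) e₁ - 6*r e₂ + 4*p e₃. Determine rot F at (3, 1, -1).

(∇×F)₁ = ∂F₃/∂q − ∂F₂/∂r = 6
(∇×F)₂ = ∂F₁/∂r − ∂F₃/∂p = 4*p
(∇×F)₃ = ∂F₂/∂p − ∂F₁/∂q = 0
∇×F = (6, 4*p, 0)
At (3, 1, -1): (6, 12, 0).

(6, 12, 0)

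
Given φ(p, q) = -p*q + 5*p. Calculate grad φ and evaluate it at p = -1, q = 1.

∂φ/∂p = -q + 5
∂φ/∂q = -p
∇φ = (-q + 5, -p)
At (-1, 1): (4, 1).

(4, 1)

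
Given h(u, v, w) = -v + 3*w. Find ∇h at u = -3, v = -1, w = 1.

(0, -1, 3)

∂h/∂u = 0
∂h/∂v = -1
∂h/∂w = 3
∇h = (0, -1, 3)
At (-3, -1, 1): (0, -1, 3).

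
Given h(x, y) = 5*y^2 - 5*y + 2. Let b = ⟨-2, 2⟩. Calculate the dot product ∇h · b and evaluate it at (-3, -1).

-30

∂h/∂x = 0
∂h/∂y = 10*y - 5
∇h at (-3, -1) = (0, -15)
∇h · b = (0)(-2) + (-15)(2) = -30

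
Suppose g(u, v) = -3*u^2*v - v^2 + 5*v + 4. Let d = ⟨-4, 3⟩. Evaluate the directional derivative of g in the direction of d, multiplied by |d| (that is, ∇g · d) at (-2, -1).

∂g/∂u = -6*u*v
∂g/∂v = -3*u^2 - 2*v + 5
∇g at (-2, -1) = (-12, -5)
∇g · d = (-12)(-4) + (-5)(3) = 33

33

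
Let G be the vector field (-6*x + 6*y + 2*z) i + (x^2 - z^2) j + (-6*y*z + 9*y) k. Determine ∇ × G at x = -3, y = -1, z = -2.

(17, 2, -12)

(∇×G)₁ = ∂G₃/∂y − ∂G₂/∂z = -4*z + 9
(∇×G)₂ = ∂G₁/∂z − ∂G₃/∂x = 2
(∇×G)₃ = ∂G₂/∂x − ∂G₁/∂y = 2*x - 6
∇×G = (-4*z + 9, 2, 2*x - 6)
At (-3, -1, -2): (17, 2, -12).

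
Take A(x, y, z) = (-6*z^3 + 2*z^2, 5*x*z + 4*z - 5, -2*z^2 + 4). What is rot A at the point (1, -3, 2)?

(-9, -64, 10)

(∇×A)₁ = ∂A₃/∂y − ∂A₂/∂z = -5*x - 4
(∇×A)₂ = ∂A₁/∂z − ∂A₃/∂x = -18*z^2 + 4*z
(∇×A)₃ = ∂A₂/∂x − ∂A₁/∂y = 5*z
∇×A = (-5*x - 4, -18*z^2 + 4*z, 5*z)
At (1, -3, 2): (-9, -64, 10).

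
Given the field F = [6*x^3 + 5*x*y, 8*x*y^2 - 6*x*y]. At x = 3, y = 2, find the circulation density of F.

∂F₂/∂x = 8*y^2 - 6*y
∂F₁/∂y = 5*x
Scalar curl = -5*x + 8*y^2 - 6*y
At (3, 2): 5.

5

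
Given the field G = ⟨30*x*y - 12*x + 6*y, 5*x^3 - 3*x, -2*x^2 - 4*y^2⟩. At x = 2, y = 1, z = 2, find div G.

18

∂G₁/∂x = 30*y - 12
∂G₂/∂y = 0
∂G₃/∂z = 0
∇·G = 30*y - 12
At (2, 1, 2): 18.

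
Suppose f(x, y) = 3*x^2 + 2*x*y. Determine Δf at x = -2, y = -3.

6

∂²f/∂x² = 6
∂²f/∂y² = 0
∇²f = 6
At (-2, -3): 6.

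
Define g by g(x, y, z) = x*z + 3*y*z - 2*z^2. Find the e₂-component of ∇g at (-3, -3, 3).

9

(∇g)_2 = ∂g/∂y = 3*z
At (-3, -3, 3): 9.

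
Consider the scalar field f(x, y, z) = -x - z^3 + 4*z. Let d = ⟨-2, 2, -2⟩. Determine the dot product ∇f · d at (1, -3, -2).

18

∂f/∂x = -1
∂f/∂y = 0
∂f/∂z = -3*z^2 + 4
∇f at (1, -3, -2) = (-1, 0, -8)
∇f · d = (-1)(-2) + (0)(2) + (-8)(-2) = 18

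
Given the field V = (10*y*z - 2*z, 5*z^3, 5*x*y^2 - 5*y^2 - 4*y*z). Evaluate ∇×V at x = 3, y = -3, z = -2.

(-112, -77, 20)

(∇×V)₁ = ∂V₃/∂y − ∂V₂/∂z = 10*x*y - 10*y - 15*z^2 - 4*z
(∇×V)₂ = ∂V₁/∂z − ∂V₃/∂x = -5*y^2 + 10*y - 2
(∇×V)₃ = ∂V₂/∂x − ∂V₁/∂y = -10*z
∇×V = (10*x*y - 10*y - 15*z^2 - 4*z, -5*y^2 + 10*y - 2, -10*z)
At (3, -3, -2): (-112, -77, 20).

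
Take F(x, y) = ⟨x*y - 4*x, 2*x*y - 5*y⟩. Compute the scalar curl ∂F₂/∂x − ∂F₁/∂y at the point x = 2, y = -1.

-4

∂F₂/∂x = 2*y
∂F₁/∂y = x
Scalar curl = -x + 2*y
At (2, -1): -4.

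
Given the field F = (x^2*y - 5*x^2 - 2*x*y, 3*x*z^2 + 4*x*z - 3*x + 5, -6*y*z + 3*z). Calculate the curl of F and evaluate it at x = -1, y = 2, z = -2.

(4, 0, -2)

(∇×F)₁ = ∂F₃/∂y − ∂F₂/∂z = -6*x*z - 4*x - 6*z
(∇×F)₂ = ∂F₁/∂z − ∂F₃/∂x = 0
(∇×F)₃ = ∂F₂/∂x − ∂F₁/∂y = -x^2 + 2*x + 3*z^2 + 4*z - 3
∇×F = (-6*x*z - 4*x - 6*z, 0, -x^2 + 2*x + 3*z^2 + 4*z - 3)
At (-1, 2, -2): (4, 0, -2).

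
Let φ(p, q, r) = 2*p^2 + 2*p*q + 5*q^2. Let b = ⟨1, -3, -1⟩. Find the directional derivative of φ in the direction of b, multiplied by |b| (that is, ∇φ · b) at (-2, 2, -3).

∂φ/∂p = 4*p + 2*q
∂φ/∂q = 2*p + 10*q
∂φ/∂r = 0
∇φ at (-2, 2, -3) = (-4, 16, 0)
∇φ · b = (-4)(1) + (16)(-3) + (0)(-1) = -52

-52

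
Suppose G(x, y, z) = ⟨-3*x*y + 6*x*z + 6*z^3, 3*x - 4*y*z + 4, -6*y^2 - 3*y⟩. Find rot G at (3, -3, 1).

(∇×G)₁ = ∂G₃/∂y − ∂G₂/∂z = -8*y - 3
(∇×G)₂ = ∂G₁/∂z − ∂G₃/∂x = 6*x + 18*z^2
(∇×G)₃ = ∂G₂/∂x − ∂G₁/∂y = 3*x + 3
∇×G = (-8*y - 3, 6*x + 18*z^2, 3*x + 3)
At (3, -3, 1): (21, 36, 12).

(21, 36, 12)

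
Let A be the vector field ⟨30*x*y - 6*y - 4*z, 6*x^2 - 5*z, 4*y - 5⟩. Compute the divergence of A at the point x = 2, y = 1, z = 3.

30

∂A₁/∂x = 30*y
∂A₂/∂y = 0
∂A₃/∂z = 0
∇·A = 30*y
At (2, 1, 3): 30.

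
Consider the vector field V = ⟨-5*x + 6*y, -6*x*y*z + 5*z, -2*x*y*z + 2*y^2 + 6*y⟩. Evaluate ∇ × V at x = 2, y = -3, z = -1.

(-43, 6, -24)

(∇×V)₁ = ∂V₃/∂y − ∂V₂/∂z = 6*x*y - 2*x*z + 4*y + 1
(∇×V)₂ = ∂V₁/∂z − ∂V₃/∂x = 2*y*z
(∇×V)₃ = ∂V₂/∂x − ∂V₁/∂y = -6*y*z - 6
∇×V = (6*x*y - 2*x*z + 4*y + 1, 2*y*z, -6*y*z - 6)
At (2, -3, -1): (-43, 6, -24).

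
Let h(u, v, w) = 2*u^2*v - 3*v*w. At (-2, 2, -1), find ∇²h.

8

∂²h/∂u² = 4*v
∂²h/∂v² = 0
∂²h/∂w² = 0
∇²h = 4*v
At (-2, 2, -1): 8.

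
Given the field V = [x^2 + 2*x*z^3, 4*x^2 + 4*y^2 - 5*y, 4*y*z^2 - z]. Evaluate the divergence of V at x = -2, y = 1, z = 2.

∂V₁/∂x = 2*x + 2*z^3
∂V₂/∂y = 8*y - 5
∂V₃/∂z = 8*y*z - 1
∇·V = 2*x + 8*y*z + 8*y + 2*z^3 - 6
At (-2, 1, 2): 30.

30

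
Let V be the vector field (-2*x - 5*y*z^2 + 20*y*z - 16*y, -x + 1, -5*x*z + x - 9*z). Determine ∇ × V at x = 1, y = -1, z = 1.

(∇×V)₁ = ∂V₃/∂y − ∂V₂/∂z = 0
(∇×V)₂ = ∂V₁/∂z − ∂V₃/∂x = -10*y*z + 20*y + 5*z - 1
(∇×V)₃ = ∂V₂/∂x − ∂V₁/∂y = 5*z^2 - 20*z + 15
∇×V = (0, -10*y*z + 20*y + 5*z - 1, 5*z^2 - 20*z + 15)
At (1, -1, 1): (0, -6, 0).

(0, -6, 0)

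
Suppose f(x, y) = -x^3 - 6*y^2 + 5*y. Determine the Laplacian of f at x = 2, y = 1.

∂²f/∂x² = -6*x
∂²f/∂y² = -12
∇²f = -6*x - 12
At (2, 1): -24.

-24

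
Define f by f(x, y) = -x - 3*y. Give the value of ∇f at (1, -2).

(-1, -3)

∂f/∂x = -1
∂f/∂y = -3
∇f = (-1, -3)
At (1, -2): (-1, -3).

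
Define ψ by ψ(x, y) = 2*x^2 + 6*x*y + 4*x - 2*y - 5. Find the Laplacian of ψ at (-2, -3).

∂²ψ/∂x² = 4
∂²ψ/∂y² = 0
∇²ψ = 4
At (-2, -3): 4.

4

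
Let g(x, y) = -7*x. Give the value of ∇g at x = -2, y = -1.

(-7, 0)

∂g/∂x = -7
∂g/∂y = 0
∇g = (-7, 0)
At (-2, -1): (-7, 0).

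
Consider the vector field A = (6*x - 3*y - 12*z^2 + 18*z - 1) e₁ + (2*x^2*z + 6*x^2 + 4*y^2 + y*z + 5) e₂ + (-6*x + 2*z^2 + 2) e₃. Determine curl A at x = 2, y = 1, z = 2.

(-9, -24, 43)

(∇×A)₁ = ∂A₃/∂y − ∂A₂/∂z = -2*x^2 - y
(∇×A)₂ = ∂A₁/∂z − ∂A₃/∂x = -24*z + 24
(∇×A)₃ = ∂A₂/∂x − ∂A₁/∂y = 4*x*z + 12*x + 3
∇×A = (-2*x^2 - y, -24*z + 24, 4*x*z + 12*x + 3)
At (2, 1, 2): (-9, -24, 43).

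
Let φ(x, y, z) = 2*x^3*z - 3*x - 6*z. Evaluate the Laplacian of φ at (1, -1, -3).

∂²φ/∂x² = 12*x*z
∂²φ/∂y² = 0
∂²φ/∂z² = 0
∇²φ = 12*x*z
At (1, -1, -3): -36.

-36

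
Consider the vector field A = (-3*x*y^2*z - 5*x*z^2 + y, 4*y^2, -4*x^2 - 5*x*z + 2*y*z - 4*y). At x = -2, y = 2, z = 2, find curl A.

(∇×A)₁ = ∂A₃/∂y − ∂A₂/∂z = 2*z - 4
(∇×A)₂ = ∂A₁/∂z − ∂A₃/∂x = -3*x*y^2 - 10*x*z + 8*x + 5*z
(∇×A)₃ = ∂A₂/∂x − ∂A₁/∂y = 6*x*y*z - 1
∇×A = (2*z - 4, -3*x*y^2 - 10*x*z + 8*x + 5*z, 6*x*y*z - 1)
At (-2, 2, 2): (0, 58, -49).

(0, 58, -49)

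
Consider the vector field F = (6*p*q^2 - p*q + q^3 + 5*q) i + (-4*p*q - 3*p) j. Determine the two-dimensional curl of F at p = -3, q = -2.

-87

∂F₂/∂p = -4*q - 3
∂F₁/∂q = 12*p*q - p + 3*q^2 + 5
Scalar curl = -12*p*q + p - 3*q^2 - 4*q - 8
At (-3, -2): -87.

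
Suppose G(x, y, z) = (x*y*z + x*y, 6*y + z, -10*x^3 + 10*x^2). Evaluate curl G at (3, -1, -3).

(∇×G)₁ = ∂G₃/∂y − ∂G₂/∂z = -1
(∇×G)₂ = ∂G₁/∂z − ∂G₃/∂x = 30*x^2 + x*y - 20*x
(∇×G)₃ = ∂G₂/∂x − ∂G₁/∂y = -x*z - x
∇×G = (-1, 30*x^2 + x*y - 20*x, -x*z - x)
At (3, -1, -3): (-1, 207, 6).

(-1, 207, 6)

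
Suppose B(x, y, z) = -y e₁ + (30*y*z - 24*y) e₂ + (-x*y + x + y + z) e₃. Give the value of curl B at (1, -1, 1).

(30, -2, 1)

(∇×B)₁ = ∂B₃/∂y − ∂B₂/∂z = -x - 30*y + 1
(∇×B)₂ = ∂B₁/∂z − ∂B₃/∂x = y - 1
(∇×B)₃ = ∂B₂/∂x − ∂B₁/∂y = 1
∇×B = (-x - 30*y + 1, y - 1, 1)
At (1, -1, 1): (30, -2, 1).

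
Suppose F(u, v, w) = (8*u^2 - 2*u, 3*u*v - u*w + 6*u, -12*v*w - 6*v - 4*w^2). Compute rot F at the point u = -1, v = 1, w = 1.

(∇×F)₁ = ∂F₃/∂v − ∂F₂/∂w = u - 12*w - 6
(∇×F)₂ = ∂F₁/∂w − ∂F₃/∂u = 0
(∇×F)₃ = ∂F₂/∂u − ∂F₁/∂v = 3*v - w + 6
∇×F = (u - 12*w - 6, 0, 3*v - w + 6)
At (-1, 1, 1): (-19, 0, 8).

(-19, 0, 8)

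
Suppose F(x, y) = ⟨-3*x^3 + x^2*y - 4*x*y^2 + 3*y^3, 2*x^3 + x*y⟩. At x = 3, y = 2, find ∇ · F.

∂F₁/∂x = -9*x^2 + 2*x*y - 4*y^2
∂F₂/∂y = x
∇·F = -9*x^2 + 2*x*y + x - 4*y^2
At (3, 2): -82.

-82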